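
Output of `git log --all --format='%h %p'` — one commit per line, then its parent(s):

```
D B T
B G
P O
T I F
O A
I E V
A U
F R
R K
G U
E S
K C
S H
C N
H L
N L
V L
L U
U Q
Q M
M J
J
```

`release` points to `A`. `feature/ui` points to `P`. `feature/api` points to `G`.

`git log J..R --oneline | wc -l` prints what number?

8

Reachable from R: {C, J, K, L, M, N, Q, R, U}.
Reachable from J: {J}.
In R's history but not J's: {C, K, L, M, N, Q, R, U} — 8 commits.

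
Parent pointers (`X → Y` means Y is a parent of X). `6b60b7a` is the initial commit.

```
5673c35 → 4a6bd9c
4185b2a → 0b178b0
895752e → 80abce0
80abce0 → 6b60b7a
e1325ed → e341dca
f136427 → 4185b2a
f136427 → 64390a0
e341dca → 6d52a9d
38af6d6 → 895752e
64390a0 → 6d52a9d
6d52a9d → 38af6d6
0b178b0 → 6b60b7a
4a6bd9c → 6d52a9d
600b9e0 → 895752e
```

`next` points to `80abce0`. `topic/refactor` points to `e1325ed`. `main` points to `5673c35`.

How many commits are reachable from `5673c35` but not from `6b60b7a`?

Reachable from 5673c35: {38af6d6, 4a6bd9c, 5673c35, 6b60b7a, 6d52a9d, 80abce0, 895752e}.
Reachable from 6b60b7a: {6b60b7a}.
In 5673c35's history but not 6b60b7a's: {38af6d6, 4a6bd9c, 5673c35, 6d52a9d, 80abce0, 895752e} — 6 commits.

6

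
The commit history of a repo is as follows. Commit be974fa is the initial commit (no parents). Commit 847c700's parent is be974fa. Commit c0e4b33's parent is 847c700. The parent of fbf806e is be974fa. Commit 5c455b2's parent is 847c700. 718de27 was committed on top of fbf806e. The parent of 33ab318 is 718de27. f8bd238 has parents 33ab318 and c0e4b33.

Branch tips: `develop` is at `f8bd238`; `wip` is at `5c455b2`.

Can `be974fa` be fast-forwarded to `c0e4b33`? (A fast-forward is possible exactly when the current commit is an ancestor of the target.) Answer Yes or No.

A fast-forward from be974fa to c0e4b33 is possible iff be974fa is an ancestor of c0e4b33.
Ancestors of c0e4b33: {847c700, be974fa, c0e4b33}.
be974fa is among them, so fast-forward is possible.

Yes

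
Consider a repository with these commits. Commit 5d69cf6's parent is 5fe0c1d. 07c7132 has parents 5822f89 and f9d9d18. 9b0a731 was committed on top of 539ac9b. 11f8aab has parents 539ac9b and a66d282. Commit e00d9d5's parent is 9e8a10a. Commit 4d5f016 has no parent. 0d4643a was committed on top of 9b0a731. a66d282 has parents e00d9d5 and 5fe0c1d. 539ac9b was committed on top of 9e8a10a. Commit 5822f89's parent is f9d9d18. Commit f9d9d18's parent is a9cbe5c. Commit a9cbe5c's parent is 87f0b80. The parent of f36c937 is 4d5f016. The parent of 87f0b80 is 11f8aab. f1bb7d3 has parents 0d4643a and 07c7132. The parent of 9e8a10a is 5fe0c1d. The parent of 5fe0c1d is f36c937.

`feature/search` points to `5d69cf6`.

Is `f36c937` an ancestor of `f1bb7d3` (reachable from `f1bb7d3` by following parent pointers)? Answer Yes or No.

Ancestors of f1bb7d3 (commits reachable by following parents): {07c7132, 0d4643a, 11f8aab, 4d5f016, 539ac9b, 5822f89, 5fe0c1d, 87f0b80, 9b0a731, 9e8a10a, a66d282, a9cbe5c, e00d9d5, f1bb7d3, f36c937, f9d9d18}.
f36c937 is in that set, so it is an ancestor of f1bb7d3.

Yes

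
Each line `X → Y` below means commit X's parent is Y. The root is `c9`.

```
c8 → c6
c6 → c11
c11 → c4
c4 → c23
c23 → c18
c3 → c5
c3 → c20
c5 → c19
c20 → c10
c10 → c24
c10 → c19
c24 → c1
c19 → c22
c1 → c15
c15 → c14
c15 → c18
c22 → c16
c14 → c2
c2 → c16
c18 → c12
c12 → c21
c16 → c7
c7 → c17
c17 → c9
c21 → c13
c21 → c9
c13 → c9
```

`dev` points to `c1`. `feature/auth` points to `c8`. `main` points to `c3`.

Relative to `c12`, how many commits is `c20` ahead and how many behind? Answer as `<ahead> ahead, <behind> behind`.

Reachable from c20: {c1, c10, c12, c13, c14, c15, c16, c17, c18, c19, c2, c20, c21, c22, c24, c7, c9}.
Reachable from c12: {c12, c13, c21, c9}.
Only in c20's history (ahead): {c1, c10, c14, c15, c16, c17, c18, c19, c2, c20, c22, c24, c7} — 13.
Only in c12's history (behind): {} — 0.

13 ahead, 0 behind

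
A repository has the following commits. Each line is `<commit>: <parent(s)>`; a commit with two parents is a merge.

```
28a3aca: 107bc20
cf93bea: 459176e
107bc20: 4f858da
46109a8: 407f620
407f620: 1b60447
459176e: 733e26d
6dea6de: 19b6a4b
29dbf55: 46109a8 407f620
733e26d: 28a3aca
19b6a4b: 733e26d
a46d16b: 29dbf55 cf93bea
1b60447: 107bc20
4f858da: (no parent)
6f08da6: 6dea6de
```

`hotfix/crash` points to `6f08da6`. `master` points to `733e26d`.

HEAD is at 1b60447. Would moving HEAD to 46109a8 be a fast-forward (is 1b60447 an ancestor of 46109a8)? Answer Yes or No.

A fast-forward from 1b60447 to 46109a8 is possible iff 1b60447 is an ancestor of 46109a8.
Ancestors of 46109a8: {107bc20, 1b60447, 407f620, 46109a8, 4f858da}.
1b60447 is among them, so fast-forward is possible.

Yes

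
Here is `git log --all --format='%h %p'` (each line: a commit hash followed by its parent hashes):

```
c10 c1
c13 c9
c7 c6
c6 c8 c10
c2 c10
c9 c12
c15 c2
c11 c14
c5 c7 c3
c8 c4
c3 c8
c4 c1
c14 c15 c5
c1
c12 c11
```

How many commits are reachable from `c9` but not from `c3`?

Reachable from c9: {c1, c10, c11, c12, c14, c15, c2, c3, c4, c5, c6, c7, c8, c9}.
Reachable from c3: {c1, c3, c4, c8}.
In c9's history but not c3's: {c10, c11, c12, c14, c15, c2, c5, c6, c7, c9} — 10 commits.

10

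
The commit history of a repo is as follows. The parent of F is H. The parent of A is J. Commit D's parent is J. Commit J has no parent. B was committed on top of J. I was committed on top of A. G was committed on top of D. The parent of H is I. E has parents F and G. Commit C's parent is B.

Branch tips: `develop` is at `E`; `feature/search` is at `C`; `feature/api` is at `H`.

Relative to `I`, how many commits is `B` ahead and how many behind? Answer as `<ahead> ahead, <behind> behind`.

Reachable from B: {B, J}.
Reachable from I: {A, I, J}.
Only in B's history (ahead): {B} — 1.
Only in I's history (behind): {A, I} — 2.

1 ahead, 2 behind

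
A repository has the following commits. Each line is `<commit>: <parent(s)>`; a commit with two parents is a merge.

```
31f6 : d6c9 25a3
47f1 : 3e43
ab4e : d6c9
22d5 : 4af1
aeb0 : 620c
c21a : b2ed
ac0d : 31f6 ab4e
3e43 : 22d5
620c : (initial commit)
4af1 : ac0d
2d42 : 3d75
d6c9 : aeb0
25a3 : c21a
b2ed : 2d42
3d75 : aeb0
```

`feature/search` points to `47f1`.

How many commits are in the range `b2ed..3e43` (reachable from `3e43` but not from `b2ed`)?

9

Reachable from 3e43: {22d5, 25a3, 2d42, 31f6, 3d75, 3e43, 4af1, 620c, ab4e, ac0d, aeb0, b2ed, c21a, d6c9}.
Reachable from b2ed: {2d42, 3d75, 620c, aeb0, b2ed}.
In 3e43's history but not b2ed's: {22d5, 25a3, 31f6, 3e43, 4af1, ab4e, ac0d, c21a, d6c9} — 9 commits.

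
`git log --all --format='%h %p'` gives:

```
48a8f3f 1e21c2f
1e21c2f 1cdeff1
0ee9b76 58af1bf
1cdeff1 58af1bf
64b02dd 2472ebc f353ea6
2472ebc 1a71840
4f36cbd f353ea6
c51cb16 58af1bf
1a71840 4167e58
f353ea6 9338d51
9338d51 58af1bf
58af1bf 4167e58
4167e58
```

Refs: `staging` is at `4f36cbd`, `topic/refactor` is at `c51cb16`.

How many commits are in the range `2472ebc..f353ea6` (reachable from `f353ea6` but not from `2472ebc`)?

3

Reachable from f353ea6: {4167e58, 58af1bf, 9338d51, f353ea6}.
Reachable from 2472ebc: {1a71840, 2472ebc, 4167e58}.
In f353ea6's history but not 2472ebc's: {58af1bf, 9338d51, f353ea6} — 3 commits.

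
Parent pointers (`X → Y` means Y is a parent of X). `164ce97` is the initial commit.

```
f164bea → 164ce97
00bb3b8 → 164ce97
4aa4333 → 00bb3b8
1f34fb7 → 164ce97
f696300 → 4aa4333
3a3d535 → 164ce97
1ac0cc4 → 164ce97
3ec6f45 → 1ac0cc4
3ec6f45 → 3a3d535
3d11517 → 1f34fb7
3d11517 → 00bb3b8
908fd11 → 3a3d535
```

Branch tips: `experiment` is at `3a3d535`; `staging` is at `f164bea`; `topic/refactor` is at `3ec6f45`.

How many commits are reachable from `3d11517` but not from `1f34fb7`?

Reachable from 3d11517: {00bb3b8, 164ce97, 1f34fb7, 3d11517}.
Reachable from 1f34fb7: {164ce97, 1f34fb7}.
In 3d11517's history but not 1f34fb7's: {00bb3b8, 3d11517} — 2 commits.

2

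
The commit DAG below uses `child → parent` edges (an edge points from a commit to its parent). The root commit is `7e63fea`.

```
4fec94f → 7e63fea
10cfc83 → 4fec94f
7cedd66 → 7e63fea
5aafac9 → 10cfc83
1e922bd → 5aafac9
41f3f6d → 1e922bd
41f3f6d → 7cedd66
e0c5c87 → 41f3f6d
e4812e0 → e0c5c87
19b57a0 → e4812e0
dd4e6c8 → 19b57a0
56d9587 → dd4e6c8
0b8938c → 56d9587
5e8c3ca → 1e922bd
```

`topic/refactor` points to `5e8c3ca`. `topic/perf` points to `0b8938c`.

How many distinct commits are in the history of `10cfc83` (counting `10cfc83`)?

Walking parent pointers from 10cfc83: reachable set = {10cfc83, 4fec94f, 7e63fea}.
That is 3 commits.

3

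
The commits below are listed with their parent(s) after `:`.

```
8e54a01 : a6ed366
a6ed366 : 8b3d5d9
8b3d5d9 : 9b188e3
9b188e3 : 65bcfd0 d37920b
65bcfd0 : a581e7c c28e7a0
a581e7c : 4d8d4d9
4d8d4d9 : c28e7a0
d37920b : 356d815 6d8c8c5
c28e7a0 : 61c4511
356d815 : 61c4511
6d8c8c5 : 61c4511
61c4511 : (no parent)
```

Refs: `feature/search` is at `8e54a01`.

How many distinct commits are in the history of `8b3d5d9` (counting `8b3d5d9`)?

10

Walking parent pointers from 8b3d5d9: reachable set = {356d815, 4d8d4d9, 61c4511, 65bcfd0, 6d8c8c5, 8b3d5d9, 9b188e3, a581e7c, c28e7a0, d37920b}.
That is 10 commits.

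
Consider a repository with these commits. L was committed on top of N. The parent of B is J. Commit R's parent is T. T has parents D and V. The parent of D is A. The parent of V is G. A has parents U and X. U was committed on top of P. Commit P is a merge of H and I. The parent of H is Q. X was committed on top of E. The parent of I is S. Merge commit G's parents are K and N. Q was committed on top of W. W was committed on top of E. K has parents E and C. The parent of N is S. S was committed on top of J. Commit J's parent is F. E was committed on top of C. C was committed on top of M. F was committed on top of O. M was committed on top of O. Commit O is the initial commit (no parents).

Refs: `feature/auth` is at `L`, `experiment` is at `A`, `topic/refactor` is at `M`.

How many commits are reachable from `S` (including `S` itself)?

Walking parent pointers from S: reachable set = {F, J, O, S}.
That is 4 commits.

4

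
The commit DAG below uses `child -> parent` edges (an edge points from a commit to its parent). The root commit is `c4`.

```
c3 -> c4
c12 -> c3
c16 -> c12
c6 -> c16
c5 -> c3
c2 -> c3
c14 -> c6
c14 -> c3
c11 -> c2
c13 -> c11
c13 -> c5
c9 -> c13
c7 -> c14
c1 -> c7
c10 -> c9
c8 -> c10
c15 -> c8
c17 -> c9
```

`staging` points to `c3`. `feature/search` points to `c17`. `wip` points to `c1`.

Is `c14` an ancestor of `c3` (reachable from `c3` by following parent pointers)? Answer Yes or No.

Ancestors of c3: {c3, c4}.
c14 is not in that set, so it is not an ancestor of c3.

No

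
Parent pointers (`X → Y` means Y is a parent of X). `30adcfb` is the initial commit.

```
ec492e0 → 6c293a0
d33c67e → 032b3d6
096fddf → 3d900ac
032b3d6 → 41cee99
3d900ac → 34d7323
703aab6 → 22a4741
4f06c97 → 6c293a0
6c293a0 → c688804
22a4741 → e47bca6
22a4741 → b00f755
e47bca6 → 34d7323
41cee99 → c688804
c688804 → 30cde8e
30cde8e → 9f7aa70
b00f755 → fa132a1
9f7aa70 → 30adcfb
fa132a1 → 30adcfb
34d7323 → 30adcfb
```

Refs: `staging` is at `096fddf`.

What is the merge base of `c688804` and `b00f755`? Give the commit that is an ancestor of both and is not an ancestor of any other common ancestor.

Ancestors of c688804: {30adcfb, 30cde8e, 9f7aa70, c688804}.
Ancestors of b00f755: {30adcfb, b00f755, fa132a1}.
Common ancestors: {30adcfb}.
The only common ancestor is 30adcfb, so it is the merge base.

30adcfb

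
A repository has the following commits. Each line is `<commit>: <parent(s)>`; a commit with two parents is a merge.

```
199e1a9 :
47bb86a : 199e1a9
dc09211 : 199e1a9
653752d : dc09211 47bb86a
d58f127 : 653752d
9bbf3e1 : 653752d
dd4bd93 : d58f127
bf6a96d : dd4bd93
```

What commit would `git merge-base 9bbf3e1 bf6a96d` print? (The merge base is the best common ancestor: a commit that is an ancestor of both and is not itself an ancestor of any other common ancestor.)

653752d

Ancestors of 9bbf3e1: {199e1a9, 47bb86a, 653752d, 9bbf3e1, dc09211}.
Ancestors of bf6a96d: {199e1a9, 47bb86a, 653752d, bf6a96d, d58f127, dc09211, dd4bd93}.
Common ancestors: {199e1a9, 47bb86a, 653752d, dc09211}.
Among these, 653752d is not an ancestor of any other common ancestor — it is the merge base.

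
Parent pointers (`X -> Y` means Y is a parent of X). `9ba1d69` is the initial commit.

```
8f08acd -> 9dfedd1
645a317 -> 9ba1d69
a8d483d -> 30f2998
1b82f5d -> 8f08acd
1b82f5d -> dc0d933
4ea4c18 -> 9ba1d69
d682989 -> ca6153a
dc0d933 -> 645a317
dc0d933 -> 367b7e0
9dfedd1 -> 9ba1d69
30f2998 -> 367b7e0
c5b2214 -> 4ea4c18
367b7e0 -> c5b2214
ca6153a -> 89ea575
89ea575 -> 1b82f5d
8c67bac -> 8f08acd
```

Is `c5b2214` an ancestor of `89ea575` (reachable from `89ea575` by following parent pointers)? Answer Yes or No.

Ancestors of 89ea575 (commits reachable by following parents): {1b82f5d, 367b7e0, 4ea4c18, 645a317, 89ea575, 8f08acd, 9ba1d69, 9dfedd1, c5b2214, dc0d933}.
c5b2214 is in that set, so it is an ancestor of 89ea575.

Yes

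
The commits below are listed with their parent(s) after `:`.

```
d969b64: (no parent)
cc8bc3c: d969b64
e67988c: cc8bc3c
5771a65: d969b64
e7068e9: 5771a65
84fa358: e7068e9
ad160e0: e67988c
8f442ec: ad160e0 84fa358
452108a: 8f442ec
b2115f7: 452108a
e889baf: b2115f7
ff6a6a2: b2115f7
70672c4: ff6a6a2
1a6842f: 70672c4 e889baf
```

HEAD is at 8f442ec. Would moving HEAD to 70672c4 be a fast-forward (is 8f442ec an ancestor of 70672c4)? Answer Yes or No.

A fast-forward from 8f442ec to 70672c4 is possible iff 8f442ec is an ancestor of 70672c4.
Ancestors of 70672c4: {452108a, 5771a65, 70672c4, 84fa358, 8f442ec, ad160e0, b2115f7, cc8bc3c, d969b64, e67988c, e7068e9, ff6a6a2}.
8f442ec is among them, so fast-forward is possible.

Yes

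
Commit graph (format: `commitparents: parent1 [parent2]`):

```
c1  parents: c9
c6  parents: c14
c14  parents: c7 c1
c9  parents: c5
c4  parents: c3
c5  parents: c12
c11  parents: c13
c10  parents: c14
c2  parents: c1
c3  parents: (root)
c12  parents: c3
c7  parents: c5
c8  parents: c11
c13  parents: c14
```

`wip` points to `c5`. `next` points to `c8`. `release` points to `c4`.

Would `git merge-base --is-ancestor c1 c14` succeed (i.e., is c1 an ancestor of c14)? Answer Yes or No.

Yes

Ancestors of c14 (commits reachable by following parents): {c1, c12, c14, c3, c5, c7, c9}.
c1 is in that set, so it is an ancestor of c14.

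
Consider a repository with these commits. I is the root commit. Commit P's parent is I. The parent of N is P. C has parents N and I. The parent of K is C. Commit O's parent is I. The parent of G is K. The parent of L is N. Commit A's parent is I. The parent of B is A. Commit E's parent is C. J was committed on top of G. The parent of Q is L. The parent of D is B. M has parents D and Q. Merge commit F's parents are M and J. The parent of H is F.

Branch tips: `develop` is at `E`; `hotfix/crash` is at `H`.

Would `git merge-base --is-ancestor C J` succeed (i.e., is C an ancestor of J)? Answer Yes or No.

Ancestors of J (commits reachable by following parents): {C, G, I, J, K, N, P}.
C is in that set, so it is an ancestor of J.

Yes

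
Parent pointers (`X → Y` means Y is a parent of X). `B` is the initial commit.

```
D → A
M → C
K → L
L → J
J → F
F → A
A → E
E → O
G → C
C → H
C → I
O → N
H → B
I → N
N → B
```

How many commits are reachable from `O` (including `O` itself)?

Walking parent pointers from O: reachable set = {B, N, O}.
That is 3 commits.

3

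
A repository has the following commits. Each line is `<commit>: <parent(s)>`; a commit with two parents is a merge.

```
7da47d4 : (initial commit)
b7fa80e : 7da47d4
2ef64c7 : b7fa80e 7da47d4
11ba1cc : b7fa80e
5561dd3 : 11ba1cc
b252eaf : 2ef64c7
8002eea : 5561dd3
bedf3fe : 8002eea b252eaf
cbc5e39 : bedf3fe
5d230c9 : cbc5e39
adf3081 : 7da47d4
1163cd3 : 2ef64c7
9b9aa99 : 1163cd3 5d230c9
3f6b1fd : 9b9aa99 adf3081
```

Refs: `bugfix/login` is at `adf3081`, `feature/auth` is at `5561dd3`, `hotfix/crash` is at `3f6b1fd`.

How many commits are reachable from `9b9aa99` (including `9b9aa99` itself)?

12

Walking parent pointers from 9b9aa99: reachable set = {1163cd3, 11ba1cc, 2ef64c7, 5561dd3, 5d230c9, 7da47d4, 8002eea, 9b9aa99, b252eaf, b7fa80e, bedf3fe, cbc5e39}.
That is 12 commits.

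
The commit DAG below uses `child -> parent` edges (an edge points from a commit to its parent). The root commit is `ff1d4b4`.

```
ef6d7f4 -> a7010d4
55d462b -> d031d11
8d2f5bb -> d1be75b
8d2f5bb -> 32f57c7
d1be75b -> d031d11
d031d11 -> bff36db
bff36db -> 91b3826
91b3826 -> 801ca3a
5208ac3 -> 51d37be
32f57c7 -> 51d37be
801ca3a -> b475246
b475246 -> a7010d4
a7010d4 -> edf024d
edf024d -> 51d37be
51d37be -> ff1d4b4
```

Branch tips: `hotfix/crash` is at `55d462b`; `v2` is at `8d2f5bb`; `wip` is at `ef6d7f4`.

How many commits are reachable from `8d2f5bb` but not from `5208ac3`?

Reachable from 8d2f5bb: {32f57c7, 51d37be, 801ca3a, 8d2f5bb, 91b3826, a7010d4, b475246, bff36db, d031d11, d1be75b, edf024d, ff1d4b4}.
Reachable from 5208ac3: {51d37be, 5208ac3, ff1d4b4}.
In 8d2f5bb's history but not 5208ac3's: {32f57c7, 801ca3a, 8d2f5bb, 91b3826, a7010d4, b475246, bff36db, d031d11, d1be75b, edf024d} — 10 commits.

10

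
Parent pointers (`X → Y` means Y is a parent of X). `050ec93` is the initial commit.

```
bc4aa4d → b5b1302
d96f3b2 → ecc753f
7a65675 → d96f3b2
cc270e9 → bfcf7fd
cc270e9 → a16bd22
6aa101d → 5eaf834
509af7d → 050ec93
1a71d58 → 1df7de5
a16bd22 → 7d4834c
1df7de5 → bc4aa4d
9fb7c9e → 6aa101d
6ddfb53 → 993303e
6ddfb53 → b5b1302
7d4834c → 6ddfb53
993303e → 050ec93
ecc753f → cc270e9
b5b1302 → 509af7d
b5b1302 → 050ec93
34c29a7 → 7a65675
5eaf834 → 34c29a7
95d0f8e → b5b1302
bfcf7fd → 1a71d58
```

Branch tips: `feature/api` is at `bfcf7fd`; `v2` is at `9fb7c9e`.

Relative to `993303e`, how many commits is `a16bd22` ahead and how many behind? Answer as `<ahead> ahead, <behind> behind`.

5 ahead, 0 behind

Reachable from a16bd22: {050ec93, 509af7d, 6ddfb53, 7d4834c, 993303e, a16bd22, b5b1302}.
Reachable from 993303e: {050ec93, 993303e}.
Only in a16bd22's history (ahead): {509af7d, 6ddfb53, 7d4834c, a16bd22, b5b1302} — 5.
Only in 993303e's history (behind): {} — 0.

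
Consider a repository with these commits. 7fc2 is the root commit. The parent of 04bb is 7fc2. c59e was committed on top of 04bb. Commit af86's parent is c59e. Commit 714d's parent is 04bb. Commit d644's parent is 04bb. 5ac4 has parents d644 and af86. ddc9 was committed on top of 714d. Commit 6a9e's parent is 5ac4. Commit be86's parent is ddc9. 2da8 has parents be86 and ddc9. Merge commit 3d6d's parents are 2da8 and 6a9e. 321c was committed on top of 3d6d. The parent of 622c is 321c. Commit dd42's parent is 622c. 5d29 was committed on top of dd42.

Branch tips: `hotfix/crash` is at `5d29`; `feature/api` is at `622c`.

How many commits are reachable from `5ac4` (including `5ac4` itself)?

6

Walking parent pointers from 5ac4: reachable set = {04bb, 5ac4, 7fc2, af86, c59e, d644}.
That is 6 commits.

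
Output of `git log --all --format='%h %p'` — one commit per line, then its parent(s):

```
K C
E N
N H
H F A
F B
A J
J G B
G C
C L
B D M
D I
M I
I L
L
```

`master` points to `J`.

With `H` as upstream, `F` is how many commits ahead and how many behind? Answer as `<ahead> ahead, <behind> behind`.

0 ahead, 5 behind

Reachable from F: {B, D, F, I, L, M}.
Reachable from H: {A, B, C, D, F, G, H, I, J, L, M}.
Only in F's history (ahead): {} — 0.
Only in H's history (behind): {A, C, G, H, J} — 5.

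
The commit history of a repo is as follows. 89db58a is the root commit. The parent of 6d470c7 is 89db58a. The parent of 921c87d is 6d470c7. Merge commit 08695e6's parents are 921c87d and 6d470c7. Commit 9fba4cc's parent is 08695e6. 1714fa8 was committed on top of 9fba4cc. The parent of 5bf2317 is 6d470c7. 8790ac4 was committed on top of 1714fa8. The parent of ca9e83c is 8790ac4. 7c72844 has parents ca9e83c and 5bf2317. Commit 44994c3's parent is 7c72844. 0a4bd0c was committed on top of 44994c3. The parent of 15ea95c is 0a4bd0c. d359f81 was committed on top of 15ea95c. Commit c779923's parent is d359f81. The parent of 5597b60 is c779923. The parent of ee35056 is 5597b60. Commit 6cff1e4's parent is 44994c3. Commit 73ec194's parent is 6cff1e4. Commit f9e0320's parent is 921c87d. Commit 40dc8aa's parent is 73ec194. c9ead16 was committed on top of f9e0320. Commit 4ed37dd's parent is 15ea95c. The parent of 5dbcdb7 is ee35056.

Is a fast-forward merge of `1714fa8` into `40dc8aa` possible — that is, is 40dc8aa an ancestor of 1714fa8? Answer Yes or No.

No

A fast-forward from 40dc8aa to 1714fa8 is possible iff 40dc8aa is an ancestor of 1714fa8.
Ancestors of 1714fa8: {08695e6, 1714fa8, 6d470c7, 89db58a, 921c87d, 9fba4cc}.
40dc8aa is not among them, so fast-forward is not possible.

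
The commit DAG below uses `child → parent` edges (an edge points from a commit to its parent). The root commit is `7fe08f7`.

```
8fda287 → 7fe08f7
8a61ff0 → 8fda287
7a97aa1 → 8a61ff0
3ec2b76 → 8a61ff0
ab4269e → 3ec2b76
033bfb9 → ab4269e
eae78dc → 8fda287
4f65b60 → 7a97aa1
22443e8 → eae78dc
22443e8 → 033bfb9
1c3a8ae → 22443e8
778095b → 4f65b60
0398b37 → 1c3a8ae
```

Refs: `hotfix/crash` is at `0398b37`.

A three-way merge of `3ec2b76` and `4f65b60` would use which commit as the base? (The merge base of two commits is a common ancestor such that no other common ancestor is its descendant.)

Ancestors of 3ec2b76: {3ec2b76, 7fe08f7, 8a61ff0, 8fda287}.
Ancestors of 4f65b60: {4f65b60, 7a97aa1, 7fe08f7, 8a61ff0, 8fda287}.
Common ancestors: {7fe08f7, 8a61ff0, 8fda287}.
Among these, 8a61ff0 is not an ancestor of any other common ancestor — it is the merge base.

8a61ff0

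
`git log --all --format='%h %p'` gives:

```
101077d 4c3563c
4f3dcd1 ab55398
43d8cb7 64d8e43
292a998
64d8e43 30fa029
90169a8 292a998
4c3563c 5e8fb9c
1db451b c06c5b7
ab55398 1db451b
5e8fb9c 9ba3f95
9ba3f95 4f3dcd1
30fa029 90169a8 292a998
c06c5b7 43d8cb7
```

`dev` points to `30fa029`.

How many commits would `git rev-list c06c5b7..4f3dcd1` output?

3

Reachable from 4f3dcd1: {1db451b, 292a998, 30fa029, 43d8cb7, 4f3dcd1, 64d8e43, 90169a8, ab55398, c06c5b7}.
Reachable from c06c5b7: {292a998, 30fa029, 43d8cb7, 64d8e43, 90169a8, c06c5b7}.
In 4f3dcd1's history but not c06c5b7's: {1db451b, 4f3dcd1, ab55398} — 3 commits.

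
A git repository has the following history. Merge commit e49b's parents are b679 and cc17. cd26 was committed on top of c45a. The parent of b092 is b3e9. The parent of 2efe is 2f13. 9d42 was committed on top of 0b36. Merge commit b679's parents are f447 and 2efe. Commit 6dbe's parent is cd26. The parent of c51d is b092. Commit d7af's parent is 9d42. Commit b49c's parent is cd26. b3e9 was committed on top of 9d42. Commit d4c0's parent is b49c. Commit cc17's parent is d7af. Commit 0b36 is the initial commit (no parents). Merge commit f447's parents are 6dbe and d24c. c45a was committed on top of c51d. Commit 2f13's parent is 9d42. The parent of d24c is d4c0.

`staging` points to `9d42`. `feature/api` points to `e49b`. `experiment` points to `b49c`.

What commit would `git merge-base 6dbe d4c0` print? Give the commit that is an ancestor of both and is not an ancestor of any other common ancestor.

cd26

Ancestors of 6dbe: {0b36, 6dbe, 9d42, b092, b3e9, c45a, c51d, cd26}.
Ancestors of d4c0: {0b36, 9d42, b092, b3e9, b49c, c45a, c51d, cd26, d4c0}.
Common ancestors: {0b36, 9d42, b092, b3e9, c45a, c51d, cd26}.
Among these, cd26 is not an ancestor of any other common ancestor — it is the merge base.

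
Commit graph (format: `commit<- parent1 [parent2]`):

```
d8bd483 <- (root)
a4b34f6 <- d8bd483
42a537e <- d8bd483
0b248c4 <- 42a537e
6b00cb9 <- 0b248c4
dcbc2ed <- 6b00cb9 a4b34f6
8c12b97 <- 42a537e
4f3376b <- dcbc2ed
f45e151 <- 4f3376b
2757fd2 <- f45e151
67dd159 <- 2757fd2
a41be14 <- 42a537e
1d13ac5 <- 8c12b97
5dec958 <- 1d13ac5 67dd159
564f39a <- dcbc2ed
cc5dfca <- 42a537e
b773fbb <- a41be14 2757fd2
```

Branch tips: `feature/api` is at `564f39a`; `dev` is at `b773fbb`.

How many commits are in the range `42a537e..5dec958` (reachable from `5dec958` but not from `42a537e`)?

Reachable from 5dec958: {0b248c4, 1d13ac5, 2757fd2, 42a537e, 4f3376b, 5dec958, 67dd159, 6b00cb9, 8c12b97, a4b34f6, d8bd483, dcbc2ed, f45e151}.
Reachable from 42a537e: {42a537e, d8bd483}.
In 5dec958's history but not 42a537e's: {0b248c4, 1d13ac5, 2757fd2, 4f3376b, 5dec958, 67dd159, 6b00cb9, 8c12b97, a4b34f6, dcbc2ed, f45e151} — 11 commits.

11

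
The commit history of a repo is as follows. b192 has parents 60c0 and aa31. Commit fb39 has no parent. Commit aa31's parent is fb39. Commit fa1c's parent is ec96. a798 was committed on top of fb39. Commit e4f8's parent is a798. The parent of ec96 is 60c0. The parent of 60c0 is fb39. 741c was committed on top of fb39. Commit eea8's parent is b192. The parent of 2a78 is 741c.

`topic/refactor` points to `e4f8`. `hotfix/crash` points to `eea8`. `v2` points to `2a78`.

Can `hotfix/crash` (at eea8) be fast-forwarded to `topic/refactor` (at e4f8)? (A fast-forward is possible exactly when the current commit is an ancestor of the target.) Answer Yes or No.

A fast-forward from eea8 to e4f8 is possible iff eea8 is an ancestor of e4f8.
Ancestors of e4f8: {a798, e4f8, fb39}.
eea8 is not among them, so fast-forward is not possible.

No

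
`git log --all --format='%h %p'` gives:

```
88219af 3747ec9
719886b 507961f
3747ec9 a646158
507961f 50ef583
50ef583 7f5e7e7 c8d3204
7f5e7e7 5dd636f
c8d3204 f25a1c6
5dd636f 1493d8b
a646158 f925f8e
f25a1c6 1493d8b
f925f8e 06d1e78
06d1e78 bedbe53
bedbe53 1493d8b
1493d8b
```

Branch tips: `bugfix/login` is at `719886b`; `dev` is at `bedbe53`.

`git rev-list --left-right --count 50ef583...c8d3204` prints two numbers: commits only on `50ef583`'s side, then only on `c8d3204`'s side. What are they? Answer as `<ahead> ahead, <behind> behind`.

Reachable from 50ef583: {1493d8b, 50ef583, 5dd636f, 7f5e7e7, c8d3204, f25a1c6}.
Reachable from c8d3204: {1493d8b, c8d3204, f25a1c6}.
Only in 50ef583's history (ahead): {50ef583, 5dd636f, 7f5e7e7} — 3.
Only in c8d3204's history (behind): {} — 0.

3 ahead, 0 behind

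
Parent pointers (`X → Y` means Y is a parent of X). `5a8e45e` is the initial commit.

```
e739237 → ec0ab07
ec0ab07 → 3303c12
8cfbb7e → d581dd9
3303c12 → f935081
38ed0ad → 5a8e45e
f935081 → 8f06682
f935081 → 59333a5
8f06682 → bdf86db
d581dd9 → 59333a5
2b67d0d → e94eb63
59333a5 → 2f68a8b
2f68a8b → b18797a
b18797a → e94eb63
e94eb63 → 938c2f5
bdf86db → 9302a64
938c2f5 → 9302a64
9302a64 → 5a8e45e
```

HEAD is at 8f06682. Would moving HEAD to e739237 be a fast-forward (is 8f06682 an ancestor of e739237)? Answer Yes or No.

Yes

A fast-forward from 8f06682 to e739237 is possible iff 8f06682 is an ancestor of e739237.
Ancestors of e739237: {2f68a8b, 3303c12, 59333a5, 5a8e45e, 8f06682, 9302a64, 938c2f5, b18797a, bdf86db, e739237, e94eb63, ec0ab07, f935081}.
8f06682 is among them, so fast-forward is possible.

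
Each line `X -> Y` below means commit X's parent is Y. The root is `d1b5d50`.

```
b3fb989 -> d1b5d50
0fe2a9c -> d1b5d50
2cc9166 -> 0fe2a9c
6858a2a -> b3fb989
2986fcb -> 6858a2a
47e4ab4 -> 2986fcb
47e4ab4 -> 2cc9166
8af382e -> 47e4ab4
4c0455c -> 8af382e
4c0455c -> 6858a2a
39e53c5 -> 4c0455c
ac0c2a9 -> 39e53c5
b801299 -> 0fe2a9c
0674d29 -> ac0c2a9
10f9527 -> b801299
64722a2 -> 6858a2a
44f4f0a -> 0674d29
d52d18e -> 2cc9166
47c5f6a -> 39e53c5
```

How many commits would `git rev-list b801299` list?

Walking parent pointers from b801299: reachable set = {0fe2a9c, b801299, d1b5d50}.
That is 3 commits.

3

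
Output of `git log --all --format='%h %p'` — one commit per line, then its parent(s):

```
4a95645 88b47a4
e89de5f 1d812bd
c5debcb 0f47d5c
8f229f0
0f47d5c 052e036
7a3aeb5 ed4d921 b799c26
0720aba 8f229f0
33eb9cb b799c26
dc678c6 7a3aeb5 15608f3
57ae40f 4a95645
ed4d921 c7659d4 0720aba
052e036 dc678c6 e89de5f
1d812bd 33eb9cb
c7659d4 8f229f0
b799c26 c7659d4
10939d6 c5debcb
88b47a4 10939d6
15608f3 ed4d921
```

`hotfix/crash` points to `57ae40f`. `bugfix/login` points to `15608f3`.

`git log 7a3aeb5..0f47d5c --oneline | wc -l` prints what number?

Reachable from 0f47d5c: {052e036, 0720aba, 0f47d5c, 15608f3, 1d812bd, 33eb9cb, 7a3aeb5, 8f229f0, b799c26, c7659d4, dc678c6, e89de5f, ed4d921}.
Reachable from 7a3aeb5: {0720aba, 7a3aeb5, 8f229f0, b799c26, c7659d4, ed4d921}.
In 0f47d5c's history but not 7a3aeb5's: {052e036, 0f47d5c, 15608f3, 1d812bd, 33eb9cb, dc678c6, e89de5f} — 7 commits.

7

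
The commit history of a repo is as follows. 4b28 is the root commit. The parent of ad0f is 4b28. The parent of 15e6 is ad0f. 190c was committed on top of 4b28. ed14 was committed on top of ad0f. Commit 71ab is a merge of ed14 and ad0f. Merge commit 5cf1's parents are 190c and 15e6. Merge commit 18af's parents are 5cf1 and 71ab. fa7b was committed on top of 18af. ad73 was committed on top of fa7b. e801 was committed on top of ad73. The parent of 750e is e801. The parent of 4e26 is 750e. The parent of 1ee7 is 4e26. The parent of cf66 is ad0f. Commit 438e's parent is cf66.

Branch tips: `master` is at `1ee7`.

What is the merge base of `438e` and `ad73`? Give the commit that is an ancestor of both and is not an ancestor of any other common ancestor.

ad0f

Ancestors of 438e: {438e, 4b28, ad0f, cf66}.
Ancestors of ad73: {15e6, 18af, 190c, 4b28, 5cf1, 71ab, ad0f, ad73, ed14, fa7b}.
Common ancestors: {4b28, ad0f}.
Among these, ad0f is not an ancestor of any other common ancestor — it is the merge base.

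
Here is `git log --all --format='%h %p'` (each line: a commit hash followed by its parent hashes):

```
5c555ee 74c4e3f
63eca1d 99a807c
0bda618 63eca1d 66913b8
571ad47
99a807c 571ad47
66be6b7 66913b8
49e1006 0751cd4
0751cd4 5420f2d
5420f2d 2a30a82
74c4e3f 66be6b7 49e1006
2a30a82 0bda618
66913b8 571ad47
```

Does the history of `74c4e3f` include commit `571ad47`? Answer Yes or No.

Yes

Ancestors of 74c4e3f (commits reachable by following parents): {0751cd4, 0bda618, 2a30a82, 49e1006, 5420f2d, 571ad47, 63eca1d, 66913b8, 66be6b7, 74c4e3f, 99a807c}.
571ad47 is in that set, so it is an ancestor of 74c4e3f.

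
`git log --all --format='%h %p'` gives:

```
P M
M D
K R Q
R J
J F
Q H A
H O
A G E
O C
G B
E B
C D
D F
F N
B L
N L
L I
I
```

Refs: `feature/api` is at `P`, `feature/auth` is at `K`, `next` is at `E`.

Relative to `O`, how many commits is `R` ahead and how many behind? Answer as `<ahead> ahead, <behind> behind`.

2 ahead, 3 behind

Reachable from R: {F, I, J, L, N, R}.
Reachable from O: {C, D, F, I, L, N, O}.
Only in R's history (ahead): {J, R} — 2.
Only in O's history (behind): {C, D, O} — 3.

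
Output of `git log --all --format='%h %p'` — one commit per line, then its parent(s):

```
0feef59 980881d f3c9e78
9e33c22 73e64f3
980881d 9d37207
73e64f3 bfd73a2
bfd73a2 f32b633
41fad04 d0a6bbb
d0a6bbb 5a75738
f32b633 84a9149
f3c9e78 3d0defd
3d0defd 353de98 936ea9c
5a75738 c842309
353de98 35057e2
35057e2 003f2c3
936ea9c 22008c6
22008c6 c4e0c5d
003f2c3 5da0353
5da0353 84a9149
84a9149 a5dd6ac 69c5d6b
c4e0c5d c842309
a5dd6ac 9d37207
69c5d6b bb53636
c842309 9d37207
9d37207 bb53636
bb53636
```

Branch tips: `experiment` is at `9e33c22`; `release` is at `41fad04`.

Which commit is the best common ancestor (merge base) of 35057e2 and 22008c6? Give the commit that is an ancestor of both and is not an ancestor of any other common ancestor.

Ancestors of 35057e2: {003f2c3, 35057e2, 5da0353, 69c5d6b, 84a9149, 9d37207, a5dd6ac, bb53636}.
Ancestors of 22008c6: {22008c6, 9d37207, bb53636, c4e0c5d, c842309}.
Common ancestors: {9d37207, bb53636}.
Among these, 9d37207 is not an ancestor of any other common ancestor — it is the merge base.

9d37207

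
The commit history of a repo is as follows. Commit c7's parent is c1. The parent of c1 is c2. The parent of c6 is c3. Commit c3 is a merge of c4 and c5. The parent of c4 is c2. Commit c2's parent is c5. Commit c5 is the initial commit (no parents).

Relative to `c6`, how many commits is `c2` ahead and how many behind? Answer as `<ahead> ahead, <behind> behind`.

0 ahead, 3 behind

Reachable from c2: {c2, c5}.
Reachable from c6: {c2, c3, c4, c5, c6}.
Only in c2's history (ahead): {} — 0.
Only in c6's history (behind): {c3, c4, c6} — 3.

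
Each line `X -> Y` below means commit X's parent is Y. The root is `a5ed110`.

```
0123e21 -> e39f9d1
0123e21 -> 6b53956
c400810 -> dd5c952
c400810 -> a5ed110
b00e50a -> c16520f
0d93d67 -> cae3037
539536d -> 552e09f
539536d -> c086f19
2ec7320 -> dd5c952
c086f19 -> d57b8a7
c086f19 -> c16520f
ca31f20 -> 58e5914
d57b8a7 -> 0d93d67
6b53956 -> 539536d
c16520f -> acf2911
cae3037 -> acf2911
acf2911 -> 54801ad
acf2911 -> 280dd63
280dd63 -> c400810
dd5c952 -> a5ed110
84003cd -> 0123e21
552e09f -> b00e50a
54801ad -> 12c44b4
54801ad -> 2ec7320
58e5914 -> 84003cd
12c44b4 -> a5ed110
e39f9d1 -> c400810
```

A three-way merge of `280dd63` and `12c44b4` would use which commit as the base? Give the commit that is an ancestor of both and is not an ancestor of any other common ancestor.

a5ed110

Ancestors of 280dd63: {280dd63, a5ed110, c400810, dd5c952}.
Ancestors of 12c44b4: {12c44b4, a5ed110}.
Common ancestors: {a5ed110}.
The only common ancestor is a5ed110, so it is the merge base.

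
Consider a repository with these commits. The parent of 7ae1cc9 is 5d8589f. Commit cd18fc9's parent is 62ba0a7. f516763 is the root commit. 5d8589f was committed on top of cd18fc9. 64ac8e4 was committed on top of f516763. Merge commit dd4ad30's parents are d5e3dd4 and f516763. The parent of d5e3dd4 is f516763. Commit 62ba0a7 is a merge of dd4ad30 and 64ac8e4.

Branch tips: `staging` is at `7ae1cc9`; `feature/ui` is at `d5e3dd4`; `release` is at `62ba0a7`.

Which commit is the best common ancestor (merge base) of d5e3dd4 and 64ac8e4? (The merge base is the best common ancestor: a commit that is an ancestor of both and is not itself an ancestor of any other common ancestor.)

Ancestors of d5e3dd4: {d5e3dd4, f516763}.
Ancestors of 64ac8e4: {64ac8e4, f516763}.
Common ancestors: {f516763}.
The only common ancestor is f516763, so it is the merge base.

f516763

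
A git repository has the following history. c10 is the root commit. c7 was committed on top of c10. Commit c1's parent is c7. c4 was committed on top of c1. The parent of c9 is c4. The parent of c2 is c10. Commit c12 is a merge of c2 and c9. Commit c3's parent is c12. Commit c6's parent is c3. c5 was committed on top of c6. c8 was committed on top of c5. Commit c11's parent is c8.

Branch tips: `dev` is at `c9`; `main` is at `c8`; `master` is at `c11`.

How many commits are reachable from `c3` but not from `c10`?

7

Reachable from c3: {c1, c10, c12, c2, c3, c4, c7, c9}.
Reachable from c10: {c10}.
In c3's history but not c10's: {c1, c12, c2, c3, c4, c7, c9} — 7 commits.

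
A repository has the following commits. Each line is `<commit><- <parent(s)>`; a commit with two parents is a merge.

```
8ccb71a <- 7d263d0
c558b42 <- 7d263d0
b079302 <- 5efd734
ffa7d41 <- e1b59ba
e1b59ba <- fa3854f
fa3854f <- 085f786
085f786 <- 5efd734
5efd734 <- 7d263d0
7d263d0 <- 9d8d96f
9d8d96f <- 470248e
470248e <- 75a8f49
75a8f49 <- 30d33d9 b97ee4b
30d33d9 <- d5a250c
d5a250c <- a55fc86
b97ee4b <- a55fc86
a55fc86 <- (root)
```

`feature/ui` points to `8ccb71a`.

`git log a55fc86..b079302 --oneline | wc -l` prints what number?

9

Reachable from b079302: {30d33d9, 470248e, 5efd734, 75a8f49, 7d263d0, 9d8d96f, a55fc86, b079302, b97ee4b, d5a250c}.
Reachable from a55fc86: {a55fc86}.
In b079302's history but not a55fc86's: {30d33d9, 470248e, 5efd734, 75a8f49, 7d263d0, 9d8d96f, b079302, b97ee4b, d5a250c} — 9 commits.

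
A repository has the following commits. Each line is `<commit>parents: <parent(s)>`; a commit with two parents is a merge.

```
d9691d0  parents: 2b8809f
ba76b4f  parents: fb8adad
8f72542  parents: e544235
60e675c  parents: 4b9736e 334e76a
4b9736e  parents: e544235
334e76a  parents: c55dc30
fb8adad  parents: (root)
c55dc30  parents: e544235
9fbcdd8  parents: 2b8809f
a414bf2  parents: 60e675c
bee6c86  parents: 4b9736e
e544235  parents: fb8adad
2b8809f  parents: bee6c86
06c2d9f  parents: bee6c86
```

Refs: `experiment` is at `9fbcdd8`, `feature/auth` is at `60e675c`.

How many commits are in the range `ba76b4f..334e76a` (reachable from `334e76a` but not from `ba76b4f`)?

Reachable from 334e76a: {334e76a, c55dc30, e544235, fb8adad}.
Reachable from ba76b4f: {ba76b4f, fb8adad}.
In 334e76a's history but not ba76b4f's: {334e76a, c55dc30, e544235} — 3 commits.

3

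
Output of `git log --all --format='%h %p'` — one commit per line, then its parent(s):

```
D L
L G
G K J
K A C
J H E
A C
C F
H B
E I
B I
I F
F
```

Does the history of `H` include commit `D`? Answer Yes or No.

No

Ancestors of H: {B, F, H, I}.
D is not in that set, so it is not an ancestor of H.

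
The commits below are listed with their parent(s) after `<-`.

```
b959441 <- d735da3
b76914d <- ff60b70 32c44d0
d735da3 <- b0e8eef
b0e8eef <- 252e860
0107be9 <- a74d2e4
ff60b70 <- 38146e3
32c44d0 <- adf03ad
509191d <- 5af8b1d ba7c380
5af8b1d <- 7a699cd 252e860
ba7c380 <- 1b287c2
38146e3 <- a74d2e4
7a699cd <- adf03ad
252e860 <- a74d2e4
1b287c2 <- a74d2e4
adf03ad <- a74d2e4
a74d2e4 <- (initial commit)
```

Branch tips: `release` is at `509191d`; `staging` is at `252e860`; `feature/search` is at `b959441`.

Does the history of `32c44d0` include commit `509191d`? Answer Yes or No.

Ancestors of 32c44d0: {32c44d0, a74d2e4, adf03ad}.
509191d is not in that set, so it is not an ancestor of 32c44d0.

No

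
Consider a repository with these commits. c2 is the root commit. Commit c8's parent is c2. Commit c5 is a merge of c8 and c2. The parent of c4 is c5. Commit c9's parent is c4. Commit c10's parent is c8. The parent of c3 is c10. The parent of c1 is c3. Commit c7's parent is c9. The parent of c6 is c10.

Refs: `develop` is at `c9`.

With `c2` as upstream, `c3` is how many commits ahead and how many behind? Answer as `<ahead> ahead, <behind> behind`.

Reachable from c3: {c10, c2, c3, c8}.
Reachable from c2: {c2}.
Only in c3's history (ahead): {c10, c3, c8} — 3.
Only in c2's history (behind): {} — 0.

3 ahead, 0 behind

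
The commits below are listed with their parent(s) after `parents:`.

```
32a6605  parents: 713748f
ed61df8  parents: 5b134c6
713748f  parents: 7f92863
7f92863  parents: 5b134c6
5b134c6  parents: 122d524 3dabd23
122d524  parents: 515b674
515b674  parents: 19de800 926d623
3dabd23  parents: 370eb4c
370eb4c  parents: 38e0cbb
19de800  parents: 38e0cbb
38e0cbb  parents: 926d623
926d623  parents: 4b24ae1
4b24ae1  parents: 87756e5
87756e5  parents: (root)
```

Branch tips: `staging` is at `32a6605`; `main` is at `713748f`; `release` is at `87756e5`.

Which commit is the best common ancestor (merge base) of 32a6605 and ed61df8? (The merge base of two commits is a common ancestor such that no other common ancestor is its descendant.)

5b134c6

Ancestors of 32a6605: {122d524, 19de800, 32a6605, 370eb4c, 38e0cbb, 3dabd23, 4b24ae1, 515b674, 5b134c6, 713748f, 7f92863, 87756e5, 926d623}.
Ancestors of ed61df8: {122d524, 19de800, 370eb4c, 38e0cbb, 3dabd23, 4b24ae1, 515b674, 5b134c6, 87756e5, 926d623, ed61df8}.
Common ancestors: {122d524, 19de800, 370eb4c, 38e0cbb, 3dabd23, 4b24ae1, 515b674, 5b134c6, 87756e5, 926d623}.
Among these, 5b134c6 is not an ancestor of any other common ancestor — it is the merge base.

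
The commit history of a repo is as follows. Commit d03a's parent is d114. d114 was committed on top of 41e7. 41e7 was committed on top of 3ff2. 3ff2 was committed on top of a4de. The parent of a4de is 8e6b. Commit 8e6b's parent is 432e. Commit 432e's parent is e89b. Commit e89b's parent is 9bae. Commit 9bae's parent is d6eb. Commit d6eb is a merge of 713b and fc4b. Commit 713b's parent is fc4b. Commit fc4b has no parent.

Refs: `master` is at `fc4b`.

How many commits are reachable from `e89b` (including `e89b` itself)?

Walking parent pointers from e89b: reachable set = {713b, 9bae, d6eb, e89b, fc4b}.
That is 5 commits.

5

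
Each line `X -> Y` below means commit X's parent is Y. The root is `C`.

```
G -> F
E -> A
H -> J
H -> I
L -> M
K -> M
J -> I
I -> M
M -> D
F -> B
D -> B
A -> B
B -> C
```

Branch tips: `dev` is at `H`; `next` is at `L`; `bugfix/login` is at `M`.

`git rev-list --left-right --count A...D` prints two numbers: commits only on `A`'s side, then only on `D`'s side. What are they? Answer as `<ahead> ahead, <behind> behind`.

1 ahead, 1 behind

Reachable from A: {A, B, C}.
Reachable from D: {B, C, D}.
Only in A's history (ahead): {A} — 1.
Only in D's history (behind): {D} — 1.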